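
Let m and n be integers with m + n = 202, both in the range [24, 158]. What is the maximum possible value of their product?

10201

For a fixed sum, the product mn is largest when m and n are as close as possible.
Taking m = 101 and n = 101 (both in [24, 158]) gives mn = 10201.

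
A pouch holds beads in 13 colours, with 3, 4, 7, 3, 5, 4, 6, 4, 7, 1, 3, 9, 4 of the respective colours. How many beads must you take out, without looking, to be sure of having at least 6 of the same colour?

In the worst case you take as many as possible of each colour without reaching 6: 3 + 4 + 5 + 3 + 5 + 4 + 5 + 4 + 5 + 1 + 3 + 5 + 4 = 51.
The next one must give 6 of some colour, so 51 + 1 = 52.

52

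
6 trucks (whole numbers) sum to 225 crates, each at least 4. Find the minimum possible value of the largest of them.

38

If every one of the 6 were at most 37, the total would be at most 6 × 37 = 222 < 225.
Achievable: 3 of them at 38 and 3 at 37 total 225.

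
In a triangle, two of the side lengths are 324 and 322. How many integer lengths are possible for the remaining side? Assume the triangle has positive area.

The triangle inequality gives |324 − 322| < c < 324 + 322, i.e. 2 < c < 646.
So c can be any integer from 3 to 645: 643 values.

643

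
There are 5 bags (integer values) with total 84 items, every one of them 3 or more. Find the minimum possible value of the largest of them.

If every one of the 5 were at most 16, the total would be at most 5 × 16 = 80 < 84.
Achievable: 4 of them at 17 and 1 at 16 total 84.

17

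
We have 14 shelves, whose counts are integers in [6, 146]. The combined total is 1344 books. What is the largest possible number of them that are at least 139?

With k values at 139 or above and the rest at least 6, the sum is at least 84 + 133k.
Since the sum is 1344, we need 133k ≤ 1260, i.e. k ≤ 9.
k = 9 is achieved by 9 values at 139 and 5 at 6, total 1281; add 63 to one value (staying below 139) to reach 1344.

9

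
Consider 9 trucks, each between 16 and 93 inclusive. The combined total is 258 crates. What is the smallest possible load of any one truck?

16

Minimizing one value means maximizing the remaining 8.
The other 8 can take up 8 × 93 = 744 ≥ 258 − 16, so one truck can sit at its floor of 16.
Achievable: one at 16 and the other 8 totalling 242, which fits since 8 × 16 ≤ 242 ≤ 8 × 93.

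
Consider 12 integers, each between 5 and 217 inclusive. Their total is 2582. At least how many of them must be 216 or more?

1

Suppose at most 12 − j of them reach 216; then j values are ≤ 215 and the rest ≤ 217.
The total is then ≤ 215·j + 217·(12 − j) = 2604 − 2j. For this to be ≥ 2582 we need j ≤ 11, so at least 12 − 11 = 1 must reach 216.
Exactly 1 works: 1 value at 217 and 11 at 215 total 2582.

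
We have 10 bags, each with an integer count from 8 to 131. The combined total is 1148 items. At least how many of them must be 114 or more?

Each value short of 114 is at most 113, costing at least 131 − 113 = 18 against the maximum total of 1310.
We can afford to lose at most 1310 − 1148 = 162, so at most ⌊162/18⌋ = 9 fall short, and at least 1 are ≥ 114.
Exactly 1 works: 1 value at 131 and 9 at 113 total 1148.

1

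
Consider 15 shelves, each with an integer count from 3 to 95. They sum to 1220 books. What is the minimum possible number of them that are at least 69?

8

Each value short of 69 is at most 68, costing at least 95 − 68 = 27 against the maximum total of 1425.
We can afford to lose at most 1425 − 1220 = 205, so at most ⌊205/27⌋ = 7 fall short, and at least 8 are ≥ 69.
Exactly 8 works: 8 values at 95 and 7 at 68 total 1236; lower one of the high values by 16 (still ≥ 69) to hit 1220.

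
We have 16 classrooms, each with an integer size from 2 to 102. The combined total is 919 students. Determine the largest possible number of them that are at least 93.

9

If k of the values are ≥ 93, the total is ≥ 93k + 2(16 − k).
Setting 93k + 2(16 − k) ≤ 919 gives 91k ≤ 887, so k ≤ 9.
k = 9 is achieved by 9 values at 93 and 7 at 2, total 851; add 68 to one value (staying below 93) to reach 919.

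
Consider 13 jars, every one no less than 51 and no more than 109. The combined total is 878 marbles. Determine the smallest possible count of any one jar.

51

Minimizing one value means maximizing the remaining 12.
The other 12 can take up 12 × 109 = 1308 ≥ 878 − 51, so one jar can sit at its floor of 51.
Achievable: one at 51 and the other 12 totalling 827, which fits since 12 × 51 ≤ 827 ≤ 12 × 109.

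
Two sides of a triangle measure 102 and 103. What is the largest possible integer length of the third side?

204

The third side must be less than 102 + 103 = 205.
The largest integer below 205 is 204.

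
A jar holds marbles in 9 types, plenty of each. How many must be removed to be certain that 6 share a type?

In the worst case you draw 5 of each of the 9 types: 9 × 5 = 45.
One more forces 6 of some type, so 45 + 1 = 46.

46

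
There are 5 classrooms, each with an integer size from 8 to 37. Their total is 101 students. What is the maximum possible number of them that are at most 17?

Suppose k of them are at most 17. Those contribute at most 17 each and the rest at most 37 each.
So the total is at most 17k + 37(5 − k) = 185 − 20k. This must still be ≥ 101, so k ≤ 4.
k = 4 is achieved by 4 values at 17 and 1 at 37, total 105; lower one of the 37's by 4 (still > 17) to reach 101.

4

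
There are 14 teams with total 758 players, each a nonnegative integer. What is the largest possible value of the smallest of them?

54

If every one of the 14 were at least 55, the total would be at least 14 × 55 = 770 > 758.
Achievable: 12 of them at 54 and 2 at 55 total 758.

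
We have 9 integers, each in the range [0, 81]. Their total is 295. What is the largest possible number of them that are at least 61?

4

Suppose k of them are at least 61. Those contribute at least 61 each and the other 9 − k at least 0 each.
So the total is at least 61k + 0(9 − k) = 0 + 61k. This must be ≤ 295, giving k ≤ 4.
k = 4 is achieved by 4 values at 61 and 5 at 0, total 244; add 51 to one value (staying below 61) to reach 295.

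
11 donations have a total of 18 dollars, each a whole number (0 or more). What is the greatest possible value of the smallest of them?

1

The average is 18/11 < 2, so some value is ≤ 1.
Equality holds with 4 values of 1 and 7 values of 2.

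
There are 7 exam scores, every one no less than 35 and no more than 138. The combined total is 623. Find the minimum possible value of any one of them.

Minimizing one value means maximizing the remaining 6.
The other 6 can take up 6 × 138 = 828 ≥ 623 − 35, so one score can sit at its floor of 35.
Achievable: one at 35 and the other 6 totalling 588, which fits since 6 × 35 ≤ 588 ≤ 6 × 138.

35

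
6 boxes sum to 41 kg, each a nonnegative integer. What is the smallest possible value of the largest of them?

If every one of the 6 were at most 6, the total would be at most 6 × 6 = 36 < 41.
Equality holds with 5 values of 7 and 1 value of 6.

7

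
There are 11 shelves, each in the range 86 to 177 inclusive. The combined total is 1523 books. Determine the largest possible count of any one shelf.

177

Maximizing one value means minimizing the remaining 10.
The other 10 contribute at least 10 × 86 = 860, leaving at most 1523 − 860 = 663.
But each shelf is capped at 177, so the maximum is 177.
Achievable: one at 177 and the other 10 totalling 1346, which fits since 10 × 86 ≤ 1346 ≤ 10 × 177.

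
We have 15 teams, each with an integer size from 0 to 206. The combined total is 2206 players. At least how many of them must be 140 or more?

2

If only k of them are at least 140, the other 15 − k are at most 139, so the total is at most k·206 + (15 − k)·139.
This must reach 2206, so k·206 + (15 − k)·139 ≥ 2206, giving k ≥ 2.
Exactly 2 works: 2 values at 206 and 13 at 139 total 2219; lower one of the high values by 13 (still ≥ 140) to hit 2206.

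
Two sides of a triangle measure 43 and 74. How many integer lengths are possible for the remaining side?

85

The triangle inequality gives |43 − 74| < c < 43 + 74, i.e. 31 < c < 117.
So c can be any integer from 32 to 116: 85 values.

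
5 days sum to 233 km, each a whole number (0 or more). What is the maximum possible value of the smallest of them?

46

The 5 values sum to 233, so their minimum is at most ⌊233/5⌋ = 46.
Taking 2 copies of 46 and 3 copies of 47 gives exactly 233, so 46 is attained.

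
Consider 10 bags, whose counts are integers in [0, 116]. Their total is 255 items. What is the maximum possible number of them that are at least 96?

With k values at 96 or above and the rest at least 0, the sum is at least 0 + 96k.
Since the sum is 255, we need 96k ≤ 255, i.e. k ≤ 2.
k = 2 is achieved by 2 values at 96 and 8 at 0, total 192; add 63 to one value (staying below 96) to reach 255.

2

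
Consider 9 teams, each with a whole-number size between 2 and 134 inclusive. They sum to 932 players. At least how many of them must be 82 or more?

4

Suppose at most 9 − j of them reach 82; then j values are ≤ 81 and the rest ≤ 134.
The total is then ≤ 81·j + 134·(9 − j) = 1206 − 53j. For this to be ≥ 932 we need j ≤ 5, so at least 9 − 5 = 4 must reach 82.
Exactly 4 works: 4 values at 134 and 5 at 81 total 941; lower one of the high values by 9 (still ≥ 82) to hit 932.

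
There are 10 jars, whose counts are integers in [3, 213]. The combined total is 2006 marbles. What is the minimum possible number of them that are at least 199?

2

Suppose at most 10 − j of them reach 199; then j values are ≤ 198 and the rest ≤ 213.
The total is then ≤ 198·j + 213·(10 − j) = 2130 − 15j. For this to be ≥ 2006 we need j ≤ 8, so at least 10 − 8 = 2 must reach 199.
Exactly 2 works: 2 values at 213 and 8 at 198 total 2010; lower one of the high values by 4 (still ≥ 199) to hit 2006.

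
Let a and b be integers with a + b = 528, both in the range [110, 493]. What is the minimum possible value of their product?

45980

For a fixed sum, ab is smallest when a and b are as far apart as possible.
At the endpoint a = 110, b = 528 − 110 = 418, so ab = 110 × 418 = 45980.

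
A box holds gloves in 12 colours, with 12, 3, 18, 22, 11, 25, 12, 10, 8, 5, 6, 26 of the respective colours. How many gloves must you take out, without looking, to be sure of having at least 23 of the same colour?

In the worst case you take as many as possible of each colour without reaching 23: 12 + 3 + 18 + 22 + 11 + 22 + 12 + 10 + 8 + 5 + 6 + 22 = 151.
The next one must give 23 of some colour, so 151 + 1 = 152.

152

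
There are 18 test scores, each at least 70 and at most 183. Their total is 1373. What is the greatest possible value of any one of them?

183

Maximizing one value means minimizing the remaining 17.
The other 17 contribute at least 17 × 70 = 1190, leaving at most 1373 − 1190 = 183.
Since 183 ≤ 183, this is achievable: one at 183 and 17 at 70.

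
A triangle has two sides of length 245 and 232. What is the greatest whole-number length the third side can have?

The third side must be less than 245 + 232 = 477.
The largest integer below 477 is 476.

476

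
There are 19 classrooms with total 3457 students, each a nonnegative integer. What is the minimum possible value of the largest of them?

182

If every one of the 19 were at most 181, the total would be at most 19 × 181 = 3439 < 3457.
Achievable: 18 of them at 182 and 1 at 181 total 3457.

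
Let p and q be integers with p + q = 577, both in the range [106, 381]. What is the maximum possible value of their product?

With p + q fixed, pq peaks when the two are closest together.
Taking p = 288 and q = 289 (both in [106, 381]) gives pq = 83232.

83232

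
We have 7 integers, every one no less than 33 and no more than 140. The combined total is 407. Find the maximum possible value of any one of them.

To make one integer as large as possible, make the other 6 as small as possible.
The other 6 contribute at least 6 × 33 = 198, leaving at most 407 − 198 = 209.
But each integer is capped at 140, so the maximum is 140.
Achievable: one at 140 and the other 6 totalling 267, which fits since 6 × 33 ≤ 267 ≤ 6 × 140.

140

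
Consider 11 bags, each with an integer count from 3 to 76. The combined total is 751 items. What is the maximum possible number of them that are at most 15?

1

Each value at 15 or below falls at least 76 − 15 = 61 short of the ceiling 76.
The ceiling total is 11 × 76 = 836, and we need 751, so at most ⌊(836 − 751)/61⌋ = 1 can be that low.
k = 1 is achieved by 1 value at 15 and 10 at 76, total 775; lower one of the 76's by 24 (still > 15) to reach 751.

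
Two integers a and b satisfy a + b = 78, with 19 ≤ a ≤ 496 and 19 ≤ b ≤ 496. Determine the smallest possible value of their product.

1121

For a fixed sum, ab is smallest when a and b are as far apart as possible.
The extreme feasible split is a = 19, b = 59, giving ab = 1121.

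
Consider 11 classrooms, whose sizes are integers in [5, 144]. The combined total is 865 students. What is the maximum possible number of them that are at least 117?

With k values at 117 or above and the rest at least 5, the sum is at least 55 + 112k.
Since the sum is 865, we need 112k ≤ 810, i.e. k ≤ 7.
k = 7 is achieved by 7 values at 117 and 4 at 5, total 839; add 26 to one value (staying below 117) to reach 865.

7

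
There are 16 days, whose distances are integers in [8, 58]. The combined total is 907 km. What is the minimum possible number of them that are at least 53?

Each value short of 53 is at most 52, costing at least 58 − 52 = 6 against the maximum total of 928.
We can afford to lose at most 928 − 907 = 21, so at most ⌊21/6⌋ = 3 fall short, and at least 13 are ≥ 53.
Exactly 13 works: 13 values at 58 and 3 at 52 total 910; lower one of the high values by 3 (still ≥ 53) to hit 907.

13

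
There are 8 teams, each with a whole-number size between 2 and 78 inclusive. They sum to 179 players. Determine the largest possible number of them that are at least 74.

2

With k values at 74 or above and the rest at least 2, the sum is at least 16 + 72k.
Since the sum is 179, we need 72k ≤ 163, i.e. k ≤ 2.
k = 2 is achieved by 2 values at 74 and 6 at 2, total 160; add 19 to one value (staying below 74) to reach 179.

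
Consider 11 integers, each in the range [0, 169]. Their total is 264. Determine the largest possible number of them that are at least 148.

With k values at 148 or above and the rest at least 0, the sum is at least 0 + 148k.
Since the sum is 264, we need 148k ≤ 264, i.e. k ≤ 1.
k = 1 is achieved by 1 value at 148 and 10 at 0, total 148; add 116 to one value (staying below 148) to reach 264.

1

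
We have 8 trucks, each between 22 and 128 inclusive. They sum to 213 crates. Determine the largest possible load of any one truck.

Maximizing one value means minimizing the remaining 7.
The other 7 contribute at least 7 × 22 = 154, leaving at most 213 − 154 = 59.
Since 59 ≤ 128, this is achievable: one at 59 and 7 at 22.

59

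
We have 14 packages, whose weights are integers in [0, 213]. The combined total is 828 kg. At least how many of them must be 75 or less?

4

Each value above 75 is at least 76, contributing at least 76 − 0 = 76 above the floor 0.
The sum exceeds the floor total 0 by 828, so at most ⌊828/76⌋ = 10 exceed 75, and at least 4 are ≤ 75.
Exactly 4 works: 4 values at 0 and 10 at 76 total 760; raise one of the low values by 68 (still ≤ 75) to hit 828.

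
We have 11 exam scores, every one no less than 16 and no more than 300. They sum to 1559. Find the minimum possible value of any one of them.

To make one score as small as possible, make the other 10 as large as possible.
The other 10 can take up 10 × 300 = 3000 ≥ 1559 − 16, so one score can sit at its floor of 16.
Achievable: one at 16 and the other 10 totalling 1543, which fits since 10 × 16 ≤ 1543 ≤ 10 × 300.

16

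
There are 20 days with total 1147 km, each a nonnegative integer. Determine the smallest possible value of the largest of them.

If every one of the 20 were at most 57, the total would be at most 20 × 57 = 1140 < 1147.
Achievable: 7 of them at 58 and 13 at 57 total 1147.

58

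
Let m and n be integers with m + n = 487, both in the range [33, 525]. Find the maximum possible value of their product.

59292

mn = m(487 − m) is maximized when m is as near 487/2 as the bounds allow.
Taking m = 243 and n = 244 (both in [33, 525]) gives mn = 59292.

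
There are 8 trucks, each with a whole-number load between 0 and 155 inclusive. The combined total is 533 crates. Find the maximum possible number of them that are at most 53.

Suppose k of them are at most 53. Those contribute at most 53 each and the rest at most 155 each.
So the total is at most 53k + 155(8 − k) = 1240 − 102k. This must still be ≥ 533, so k ≤ 6.
k = 6 is achieved by 6 values at 53 and 2 at 155, total 628; lower one of the 155's by 95 (still > 53) to reach 533.

6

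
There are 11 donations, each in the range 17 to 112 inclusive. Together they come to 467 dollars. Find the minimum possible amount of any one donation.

To make one donation as small as possible, make the other 10 as large as possible.
The other 10 can take up 10 × 112 = 1120 ≥ 467 − 17, so one donation can sit at its floor of 17.
Achievable: one at 17 and the other 10 totalling 450, which fits since 10 × 17 ≤ 450 ≤ 10 × 112.

17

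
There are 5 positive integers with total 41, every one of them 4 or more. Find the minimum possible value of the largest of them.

The 5 values sum to 41, so their maximum is at least ⌈41/5⌉ = 9.
Equality holds with 1 value of 9 and 4 values of 8.

9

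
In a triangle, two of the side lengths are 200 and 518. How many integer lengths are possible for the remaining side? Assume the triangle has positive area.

The triangle inequality gives |200 − 518| < c < 200 + 518, i.e. 318 < c < 718.
So c can be any integer from 319 to 717: 399 values.

399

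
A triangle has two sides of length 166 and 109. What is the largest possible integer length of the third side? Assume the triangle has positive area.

274

The third side must be less than 166 + 109 = 275.
The largest integer below 275 is 274.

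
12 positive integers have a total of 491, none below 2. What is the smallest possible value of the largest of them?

41

The average is 491/12 > 40, so not all 12 can be 40 or less; the largest is ≥ 41.
Taking 1 copy of 40 and 11 copies of 41 gives exactly 491, so 41 is attained.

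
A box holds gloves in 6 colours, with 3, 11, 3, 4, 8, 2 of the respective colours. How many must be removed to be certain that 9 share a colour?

In the worst case you take as many as possible of each colour without reaching 9: 3 + 8 + 3 + 4 + 8 + 2 = 28.
The next one must give 9 of some colour, so 28 + 1 = 29.

29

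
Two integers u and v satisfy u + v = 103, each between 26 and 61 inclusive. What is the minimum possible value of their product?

uv = u(103 − u) is concave in u, so over [42, 61] it is minimized at an endpoint.
The extreme feasible split is u = 42, v = 61, giving uv = 2562.

2562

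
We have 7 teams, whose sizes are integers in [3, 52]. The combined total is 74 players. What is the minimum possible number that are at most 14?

3

If only k of them are at most 14, the other 7 − k are at least 15, so the total is at least (7 − k)·15 + k·3.
This is ≤ 74, so (7 − k)·15 + 3k ≤ 74, which gives k ≥ 3.
Exactly 3 works: 3 values at 3 and 4 at 15 total 69; raise one of the low values by 5 (still ≤ 14) to hit 74.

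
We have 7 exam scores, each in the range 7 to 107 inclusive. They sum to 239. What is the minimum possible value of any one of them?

7

To make one score as small as possible, make the other 6 as large as possible.
The other 6 can take up 6 × 107 = 642 ≥ 239 − 7, so one score can sit at its floor of 7.
Achievable: one at 7 and the other 6 totalling 232, which fits since 6 × 7 ≤ 232 ≤ 6 × 107.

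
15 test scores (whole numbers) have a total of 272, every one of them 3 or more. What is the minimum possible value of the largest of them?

19

The average is 272/15 > 18, so not all 15 can be 18 or less; the largest is ≥ 19.
Equality holds with 2 values of 19 and 13 values of 18.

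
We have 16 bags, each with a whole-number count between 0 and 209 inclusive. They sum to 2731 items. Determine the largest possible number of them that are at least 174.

15

Suppose k of them are at least 174. Those contribute at least 174 each and the other 16 − k at least 0 each.
So the total is at least 174k + 0(16 − k) = 0 + 174k. This must be ≤ 2731, giving k ≤ 15.
k = 15 is achieved by 15 values at 174 and 1 at 0, total 2610; add 121 to one value (staying below 174) to reach 2731.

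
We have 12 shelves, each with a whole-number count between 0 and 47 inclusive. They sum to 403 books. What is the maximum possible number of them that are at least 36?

11

If k of the values are ≥ 36, the total is ≥ 36k + 0(12 − k).
Setting 36k + 0(12 − k) ≤ 403 gives 36k ≤ 403, so k ≤ 11.
k = 11 is achieved by 11 values at 36 and 1 at 0, total 396; add 7 to one value (staying below 36) to reach 403.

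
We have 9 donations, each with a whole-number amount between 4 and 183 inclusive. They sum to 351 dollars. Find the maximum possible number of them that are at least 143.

2

If k of the values are ≥ 143, the total is ≥ 143k + 4(9 − k).
Setting 143k + 4(9 − k) ≤ 351 gives 139k ≤ 315, so k ≤ 2.
k = 2 is achieved by 2 values at 143 and 7 at 4, total 314; add 37 to one value (staying below 143) to reach 351.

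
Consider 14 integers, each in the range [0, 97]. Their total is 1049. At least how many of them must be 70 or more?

3

If only k of them are at least 70, the other 14 − k are at most 69, so the total is at most k·97 + (14 − k)·69.
This must reach 1049, so k·97 + (14 − k)·69 ≥ 1049, giving k ≥ 3.
Exactly 3 works: 3 values at 97 and 11 at 69 total 1050; lower one of the high values by 1 (still ≥ 70) to hit 1049.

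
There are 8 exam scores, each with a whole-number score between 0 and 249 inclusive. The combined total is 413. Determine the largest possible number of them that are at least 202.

With k values at 202 or above and the rest at least 0, the sum is at least 0 + 202k.
Since the sum is 413, we need 202k ≤ 413, i.e. k ≤ 2.
k = 2 is achieved by 2 values at 202 and 6 at 0, total 404; add 9 to one value (staying below 202) to reach 413.

2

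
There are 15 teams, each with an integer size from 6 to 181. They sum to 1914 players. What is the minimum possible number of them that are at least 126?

1

Suppose at most 15 − j of them reach 126; then j values are ≤ 125 and the rest ≤ 181.
The total is then ≤ 125·j + 181·(15 − j) = 2715 − 56j. For this to be ≥ 1914 we need j ≤ 14, so at least 15 − 14 = 1 must reach 126.
Exactly 1 works: 1 value at 181 and 14 at 125 total 1931; lower one of the high values by 17 (still ≥ 126) to hit 1914.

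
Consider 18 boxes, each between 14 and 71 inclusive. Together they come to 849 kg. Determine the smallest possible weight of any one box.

14

To make one box as small as possible, make the other 17 as large as possible.
The other 17 can take up 17 × 71 = 1207 ≥ 849 − 14, so one box can sit at its floor of 14.
Achievable: one at 14 and the other 17 totalling 835, which fits since 17 × 14 ≤ 835 ≤ 17 × 71.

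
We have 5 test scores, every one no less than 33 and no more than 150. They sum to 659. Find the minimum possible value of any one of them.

59

Minimizing one value means maximizing the remaining 4.
The other 4 contribute at most 4 × 150 = 600, leaving at least 659 − 600 = 59.
Since 59 ≥ 33, this is achievable: one at 59 and 4 at 150.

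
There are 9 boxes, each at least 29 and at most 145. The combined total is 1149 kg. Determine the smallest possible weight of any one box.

Minimizing one value means maximizing the remaining 8.
The other 8 can take up 8 × 145 = 1160 ≥ 1149 − 29, so one box can sit at its floor of 29.
Achievable: one at 29 and the other 8 totalling 1120, which fits since 8 × 29 ≤ 1120 ≤ 8 × 145.

29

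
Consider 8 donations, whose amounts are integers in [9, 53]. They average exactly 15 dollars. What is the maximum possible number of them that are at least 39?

The total is 8 × 15 = 120.
With k values at 39 or above and the rest at least 9, the sum is at least 72 + 30k.
Since the sum is 120, we need 30k ≤ 48, i.e. k ≤ 1.
k = 1 is achieved by 1 value at 39 and 7 at 9, total 102; add 18 to one value (staying below 39) to reach 120.

1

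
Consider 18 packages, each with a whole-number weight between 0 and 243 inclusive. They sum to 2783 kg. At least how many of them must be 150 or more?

2

Each value short of 150 is at most 149, costing at least 243 − 149 = 94 against the maximum total of 4374.
We can afford to lose at most 4374 − 2783 = 1591, so at most ⌊1591/94⌋ = 16 fall short, and at least 2 are ≥ 150.
Exactly 2 works: 2 values at 243 and 16 at 149 total 2870; lower one of the high values by 87 (still ≥ 150) to hit 2783.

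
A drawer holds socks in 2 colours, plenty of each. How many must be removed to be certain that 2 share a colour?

3

You could draw 1 of every colour without reaching 2 of any — 2 in all.
One more forces 2 of some colour, so 2 + 1 = 3.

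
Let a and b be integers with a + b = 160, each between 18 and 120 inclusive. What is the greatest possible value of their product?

ab = a(160 − a) is maximized when a is as near 160/2 as the bounds allow.
Taking a = 80 and b = 80 (both in [18, 120]) gives ab = 6400.

6400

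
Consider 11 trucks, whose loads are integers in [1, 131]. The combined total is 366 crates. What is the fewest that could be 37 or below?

Each value above 37 is at least 38, contributing at least 38 − 1 = 37 above the floor 1.
The sum exceeds the floor total 11 by 355, so at most ⌊355/37⌋ = 9 exceed 37, and at least 2 are ≤ 37.
Exactly 2 works: 2 values at 1 and 9 at 38 total 344; raise one of the low values by 22 (still ≤ 37) to hit 366.

2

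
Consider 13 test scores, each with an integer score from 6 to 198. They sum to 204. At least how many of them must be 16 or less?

Each value above 16 is at least 17, contributing at least 17 − 6 = 11 above the floor 6.
The sum exceeds the floor total 78 by 126, so at most ⌊126/11⌋ = 11 exceed 16, and at least 2 are ≤ 16.
Exactly 2 works: 2 values at 6 and 11 at 17 total 199; raise one of the low values by 5 (still ≤ 16) to hit 204.

2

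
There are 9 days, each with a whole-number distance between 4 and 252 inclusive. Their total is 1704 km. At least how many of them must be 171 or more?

3

Each value short of 171 is at most 170, costing at least 252 − 170 = 82 against the maximum total of 2268.
We can afford to lose at most 2268 − 1704 = 564, so at most ⌊564/82⌋ = 6 fall short, and at least 3 are ≥ 171.
Exactly 3 works: 3 values at 252 and 6 at 170 total 1776; lower one of the high values by 72 (still ≥ 171) to hit 1704.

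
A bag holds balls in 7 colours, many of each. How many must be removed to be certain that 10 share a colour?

In the worst case you draw 9 of each of the 7 colours: 7 × 9 = 63.
One more forces 10 of some colour, so 63 + 1 = 64.

64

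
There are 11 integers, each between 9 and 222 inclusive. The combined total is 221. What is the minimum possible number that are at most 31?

If only k of them are at most 31, the other 11 − k are at least 32, so the total is at least (11 − k)·32 + k·9.
This is ≤ 221, so (11 − k)·32 + 9k ≤ 221, which gives k ≥ 6.
Exactly 6 works: 6 values at 9 and 5 at 32 total 214; raise one of the low values by 7 (still ≤ 31) to hit 221.

6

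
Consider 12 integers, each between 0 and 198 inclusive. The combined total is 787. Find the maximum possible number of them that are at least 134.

If k of the values are ≥ 134, the total is ≥ 134k + 0(12 − k).
Setting 134k + 0(12 − k) ≤ 787 gives 134k ≤ 787, so k ≤ 5.
k = 5 is achieved by 5 values at 134 and 7 at 0, total 670; add 117 to one value (staying below 134) to reach 787.

5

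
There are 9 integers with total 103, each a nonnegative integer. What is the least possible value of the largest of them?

The average is 103/9 > 11, so not all 9 can be 11 or less; the largest is ≥ 12.
Taking 5 copies of 11 and 4 copies of 12 gives exactly 103, so 12 is attained.

12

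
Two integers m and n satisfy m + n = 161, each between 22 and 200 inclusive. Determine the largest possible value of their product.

6480

With m + n fixed, mn peaks when the two are closest together.
Taking m = 80 and n = 81 (both in [22, 200]) gives mn = 6480.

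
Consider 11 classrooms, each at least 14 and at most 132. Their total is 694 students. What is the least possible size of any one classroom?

14

To make one classroom as small as possible, make the other 10 as large as possible.
The other 10 can take up 10 × 132 = 1320 ≥ 694 − 14, so one classroom can sit at its floor of 14.
Achievable: one at 14 and the other 10 totalling 680, which fits since 10 × 14 ≤ 680 ≤ 10 × 132.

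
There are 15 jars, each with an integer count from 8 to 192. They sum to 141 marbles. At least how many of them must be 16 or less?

Each value above 16 is at least 17, contributing at least 17 − 8 = 9 above the floor 8.
The sum exceeds the floor total 120 by 21, so at most ⌊21/9⌋ = 2 exceed 16, and at least 13 are ≤ 16.
Exactly 13 works: 13 values at 8 and 2 at 17 total 138; raise one of the low values by 3 (still ≤ 16) to hit 141.

13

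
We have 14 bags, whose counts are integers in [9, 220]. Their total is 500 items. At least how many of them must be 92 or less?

10

If only k of them are at most 92, the other 14 − k are at least 93, so the total is at least (14 − k)·93 + k·9.
This is ≤ 500, so (14 − k)·93 + 9k ≤ 500, which gives k ≥ 10.
Exactly 10 works: 10 values at 9 and 4 at 93 total 462; raise one of the low values by 38 (still ≤ 92) to hit 500.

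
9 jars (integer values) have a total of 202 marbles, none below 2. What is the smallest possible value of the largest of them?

23

If every one of the 9 were at most 22, the total would be at most 9 × 22 = 198 < 202.
Achievable: 4 of them at 23 and 5 at 22 total 202.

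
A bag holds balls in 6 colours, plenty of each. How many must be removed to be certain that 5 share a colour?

You could draw 4 of every colour without reaching 5 of any — 24 in all.
One more forces 5 of some colour, so 24 + 1 = 25.

25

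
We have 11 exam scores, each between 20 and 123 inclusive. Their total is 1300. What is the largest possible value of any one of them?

123

Maximizing one value means minimizing the remaining 10.
The other 10 contribute at least 10 × 20 = 200, leaving at most 1300 − 200 = 1100.
But each score is capped at 123, so the maximum is 123.
Achievable: one at 123 and the other 10 totalling 1177, which fits since 10 × 20 ≤ 1177 ≤ 10 × 123.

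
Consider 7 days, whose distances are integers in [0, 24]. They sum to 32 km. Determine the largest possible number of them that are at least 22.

If k of the values are ≥ 22, the total is ≥ 22k + 0(7 − k).
Setting 22k + 0(7 − k) ≤ 32 gives 22k ≤ 32, so k ≤ 1.
k = 1 is achieved by 1 value at 22 and 6 at 0, total 22; add 10 to one value (staying below 22) to reach 32.

1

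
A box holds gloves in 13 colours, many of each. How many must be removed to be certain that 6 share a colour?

In the worst case you draw 5 of each of the 13 colours: 13 × 5 = 65.
One more forces 6 of some colour, so 65 + 1 = 66.

66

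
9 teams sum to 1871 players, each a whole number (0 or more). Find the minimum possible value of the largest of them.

208

If every one of the 9 were at most 207, the total would be at most 9 × 207 = 1863 < 1871.
Achievable: 8 of them at 208 and 1 at 207 total 1871.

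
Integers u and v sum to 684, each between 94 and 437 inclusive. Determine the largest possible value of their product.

For a fixed sum, the product uv is largest when u and v are as close as possible.
Taking u = 342 and v = 342 (both in [94, 437]) gives uv = 116964.

116964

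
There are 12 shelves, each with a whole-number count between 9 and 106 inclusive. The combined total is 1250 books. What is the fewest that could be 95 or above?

If only k of them are at least 95, the other 12 − k are at most 94, so the total is at most k·106 + (12 − k)·94.
This must reach 1250, so k·106 + (12 − k)·94 ≥ 1250, giving k ≥ 11.
Exactly 11 works: 11 values at 106 and 1 at 94 total 1260; lower one of the high values by 10 (still ≥ 95) to hit 1250.

11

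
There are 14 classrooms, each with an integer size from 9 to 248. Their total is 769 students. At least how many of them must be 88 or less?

Each value above 88 is at least 89, contributing at least 89 − 9 = 80 above the floor 9.
The sum exceeds the floor total 126 by 643, so at most ⌊643/80⌋ = 8 exceed 88, and at least 6 are ≤ 88.
Exactly 6 works: 6 values at 9 and 8 at 89 total 766; raise one of the low values by 3 (still ≤ 88) to hit 769.

6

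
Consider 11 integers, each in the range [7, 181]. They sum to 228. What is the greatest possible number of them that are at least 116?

1

If k of the values are ≥ 116, the total is ≥ 116k + 7(11 − k).
Setting 116k + 7(11 − k) ≤ 228 gives 109k ≤ 151, so k ≤ 1.
k = 1 is achieved by 1 value at 116 and 10 at 7, total 186; add 42 to one value (staying below 116) to reach 228.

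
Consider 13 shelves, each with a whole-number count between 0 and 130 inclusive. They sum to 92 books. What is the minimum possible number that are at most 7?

Each value above 7 is at least 8, contributing at least 8 − 0 = 8 above the floor 0.
The sum exceeds the floor total 0 by 92, so at most ⌊92/8⌋ = 11 exceed 7, and at least 2 are ≤ 7.
Exactly 2 works: 2 values at 0 and 11 at 8 total 88; raise one of the low values by 4 (still ≤ 7) to hit 92.

2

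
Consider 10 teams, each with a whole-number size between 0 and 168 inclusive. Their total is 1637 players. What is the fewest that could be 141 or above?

Suppose at most 10 − j of them reach 141; then j values are ≤ 140 and the rest ≤ 168.
The total is then ≤ 140·j + 168·(10 − j) = 1680 − 28j. For this to be ≥ 1637 we need j ≤ 1, so at least 10 − 1 = 9 must reach 141.
Exactly 9 works: 9 values at 168 and 1 at 140 total 1652; lower one of the high values by 15 (still ≥ 141) to hit 1637.

9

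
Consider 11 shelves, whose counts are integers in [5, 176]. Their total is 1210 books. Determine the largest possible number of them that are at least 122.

If k of the values are ≥ 122, the total is ≥ 122k + 5(11 − k).
Setting 122k + 5(11 − k) ≤ 1210 gives 117k ≤ 1155, so k ≤ 9.
k = 9 is achieved by 9 values at 122 and 2 at 5, total 1108; add 102 to one value (staying below 122) to reach 1210.

9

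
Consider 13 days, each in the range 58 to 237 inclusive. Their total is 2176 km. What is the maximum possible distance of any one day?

Maximizing one value means minimizing the remaining 12.
The other 12 contribute at least 12 × 58 = 696, leaving at most 2176 − 696 = 1480.
But each day is capped at 237, so the maximum is 237.
Achievable: one at 237 and the other 12 totalling 1939, which fits since 12 × 58 ≤ 1939 ≤ 12 × 237.

237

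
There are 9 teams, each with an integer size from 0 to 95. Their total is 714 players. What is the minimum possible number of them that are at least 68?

4

If only k of them are at least 68, the other 9 − k are at most 67, so the total is at most k·95 + (9 − k)·67.
This must reach 714, so k·95 + (9 − k)·67 ≥ 714, giving k ≥ 4.
Exactly 4 works: 4 values at 95 and 5 at 67 total 715; lower one of the high values by 1 (still ≥ 68) to hit 714.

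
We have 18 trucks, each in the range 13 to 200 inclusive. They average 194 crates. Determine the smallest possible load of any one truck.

To make one truck as small as possible, make the other 17 as large as possible.
The total is 18 × 194 = 3492.
The other 17 contribute at most 17 × 200 = 3400, leaving at least 3492 − 3400 = 92.
Since 92 ≥ 13, this is achievable: one at 92 and 17 at 200.

92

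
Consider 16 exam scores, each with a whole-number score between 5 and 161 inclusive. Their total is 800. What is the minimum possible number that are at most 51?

1

If only k of them are at most 51, the other 16 − k are at least 52, so the total is at least (16 − k)·52 + k·5.
This is ≤ 800, so (16 − k)·52 + 5k ≤ 800, which gives k ≥ 1.
Exactly 1 works: 1 value at 5 and 15 at 52 total 785; raise one of the low values by 15 (still ≤ 51) to hit 800.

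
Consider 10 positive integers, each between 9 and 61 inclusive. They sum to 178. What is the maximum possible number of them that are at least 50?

Suppose k of them are at least 50. Those contribute at least 50 each and the other 10 − k at least 9 each.
So the total is at least 50k + 9(10 − k) = 90 + 41k. This must be ≤ 178, giving k ≤ 2.
k = 2 is achieved by 2 values at 50 and 8 at 9, total 172; add 6 to one value (staying below 50) to reach 178.

2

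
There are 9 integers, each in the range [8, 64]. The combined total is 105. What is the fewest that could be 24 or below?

Each value above 24 is at least 25, contributing at least 25 − 8 = 17 above the floor 8.
The sum exceeds the floor total 72 by 33, so at most ⌊33/17⌋ = 1 exceed 24, and at least 8 are ≤ 24.
Exactly 8 works: 8 values at 8 and 1 at 25 total 89; raise one of the low values by 16 (still ≤ 24) to hit 105.

8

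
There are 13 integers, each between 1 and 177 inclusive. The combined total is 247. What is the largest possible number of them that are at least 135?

1

Suppose k of them are at least 135. Those contribute at least 135 each and the other 13 − k at least 1 each.
So the total is at least 135k + 1(13 − k) = 13 + 134k. This must be ≤ 247, giving k ≤ 1.
k = 1 is achieved by 1 value at 135 and 12 at 1, total 147; add 100 to one value (staying below 135) to reach 247.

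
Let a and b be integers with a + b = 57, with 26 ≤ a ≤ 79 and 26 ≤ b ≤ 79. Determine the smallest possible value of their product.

806

ab = a(57 − a) is concave in a, so over [26, 31] it is minimized at an endpoint.
The extreme feasible split is a = 26, b = 31, giving ab = 806.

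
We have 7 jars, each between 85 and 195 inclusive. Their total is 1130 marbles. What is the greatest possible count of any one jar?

Maximizing one value means minimizing the remaining 6.
The other 6 contribute at least 6 × 85 = 510, leaving at most 1130 − 510 = 620.
But each jar is capped at 195, so the maximum is 195.
Achievable: one at 195 and the other 6 totalling 935, which fits since 6 × 85 ≤ 935 ≤ 6 × 195.

195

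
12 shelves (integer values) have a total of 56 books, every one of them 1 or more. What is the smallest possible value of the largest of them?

Some value must be at least ⌈56/12⌉ = 5, since 12 × 4 = 48 < 56.
Equality holds with 8 values of 5 and 4 values of 4.

5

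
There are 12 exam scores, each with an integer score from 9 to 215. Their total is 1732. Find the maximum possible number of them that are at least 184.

9

With k values at 184 or above and the rest at least 9, the sum is at least 108 + 175k.
Since the sum is 1732, we need 175k ≤ 1624, i.e. k ≤ 9.
k = 9 is achieved by 9 values at 184 and 3 at 9, total 1683; add 49 to one value (staying below 184) to reach 1732.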